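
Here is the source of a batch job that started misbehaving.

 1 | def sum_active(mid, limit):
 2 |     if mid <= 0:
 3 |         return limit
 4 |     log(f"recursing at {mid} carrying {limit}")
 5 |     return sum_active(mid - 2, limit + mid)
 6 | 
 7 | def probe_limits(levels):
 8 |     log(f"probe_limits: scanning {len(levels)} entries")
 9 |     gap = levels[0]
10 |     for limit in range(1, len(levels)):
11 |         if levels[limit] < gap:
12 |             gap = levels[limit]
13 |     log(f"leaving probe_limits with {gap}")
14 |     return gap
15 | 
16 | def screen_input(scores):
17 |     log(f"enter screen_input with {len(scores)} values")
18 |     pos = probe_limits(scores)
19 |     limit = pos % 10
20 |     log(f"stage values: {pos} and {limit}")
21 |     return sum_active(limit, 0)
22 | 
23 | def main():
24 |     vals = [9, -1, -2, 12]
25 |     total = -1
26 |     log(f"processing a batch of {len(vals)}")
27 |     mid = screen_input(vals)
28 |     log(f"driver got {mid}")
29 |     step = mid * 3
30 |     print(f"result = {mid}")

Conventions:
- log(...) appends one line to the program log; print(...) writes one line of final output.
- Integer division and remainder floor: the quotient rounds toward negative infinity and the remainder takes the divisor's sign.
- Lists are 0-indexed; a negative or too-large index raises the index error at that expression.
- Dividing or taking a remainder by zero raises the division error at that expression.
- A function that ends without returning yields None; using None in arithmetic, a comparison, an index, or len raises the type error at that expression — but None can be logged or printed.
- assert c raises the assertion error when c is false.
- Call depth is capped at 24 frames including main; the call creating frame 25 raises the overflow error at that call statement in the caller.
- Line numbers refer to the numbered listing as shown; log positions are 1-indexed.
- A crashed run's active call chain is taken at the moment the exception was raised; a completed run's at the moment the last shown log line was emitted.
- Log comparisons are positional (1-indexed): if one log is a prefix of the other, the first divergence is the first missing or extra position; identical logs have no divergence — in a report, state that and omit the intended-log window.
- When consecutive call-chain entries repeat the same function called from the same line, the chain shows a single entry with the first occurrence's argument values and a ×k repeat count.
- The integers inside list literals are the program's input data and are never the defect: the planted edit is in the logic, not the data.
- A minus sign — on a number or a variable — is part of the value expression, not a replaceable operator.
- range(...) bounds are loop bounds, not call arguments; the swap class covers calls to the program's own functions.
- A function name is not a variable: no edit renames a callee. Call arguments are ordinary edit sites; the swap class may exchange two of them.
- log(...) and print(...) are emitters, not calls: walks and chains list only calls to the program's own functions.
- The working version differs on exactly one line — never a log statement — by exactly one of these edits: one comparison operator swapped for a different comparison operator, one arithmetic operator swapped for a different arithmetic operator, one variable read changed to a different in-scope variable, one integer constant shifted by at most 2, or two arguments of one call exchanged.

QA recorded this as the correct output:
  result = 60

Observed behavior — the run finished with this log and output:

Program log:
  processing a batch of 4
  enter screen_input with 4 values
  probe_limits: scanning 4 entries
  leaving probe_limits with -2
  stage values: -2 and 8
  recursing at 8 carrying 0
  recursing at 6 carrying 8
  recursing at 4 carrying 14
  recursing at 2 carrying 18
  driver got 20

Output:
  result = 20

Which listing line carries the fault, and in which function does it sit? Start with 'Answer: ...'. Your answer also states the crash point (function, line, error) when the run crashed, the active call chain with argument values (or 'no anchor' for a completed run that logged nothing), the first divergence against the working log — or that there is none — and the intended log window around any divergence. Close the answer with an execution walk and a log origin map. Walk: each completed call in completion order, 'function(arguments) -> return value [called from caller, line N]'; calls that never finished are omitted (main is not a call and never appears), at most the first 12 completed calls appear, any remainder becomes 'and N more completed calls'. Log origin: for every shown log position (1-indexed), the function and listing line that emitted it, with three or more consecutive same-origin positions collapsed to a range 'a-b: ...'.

Answer: the defect is in main at line 30.
Core observation: No log line changed; the fault shows up purely in the output.
Call chain: main.
First divergence: none; the two logs match at every position.
Execution walk:
  probe_limits([9, -1, -2, 12]) -> -2  [called from screen_input, line 18]
  sum_active(0, 20) -> 20  [called from sum_active, line 5]
  sum_active(2, 18) -> 20  [called from sum_active, line 5]
  sum_active(4, 14) -> 20  [called from sum_active, line 5]
  sum_active(6, 8) -> 20  [called from sum_active, line 5]
  sum_active(8, 0) -> 20  [called from screen_input, line 21]
  screen_input([9, -1, -2, 12]) -> 20  [called from main, line 27]
Log origins:
  1: emitted by main (line 26)
  2: emitted by screen_input (line 17)
  3: emitted by probe_limits (line 8)
  4: emitted by probe_limits (line 13)
  5: emitted by screen_input (line 20)
  6-9: emitted by sum_active (line 4)
  10: emitted by main (line 28)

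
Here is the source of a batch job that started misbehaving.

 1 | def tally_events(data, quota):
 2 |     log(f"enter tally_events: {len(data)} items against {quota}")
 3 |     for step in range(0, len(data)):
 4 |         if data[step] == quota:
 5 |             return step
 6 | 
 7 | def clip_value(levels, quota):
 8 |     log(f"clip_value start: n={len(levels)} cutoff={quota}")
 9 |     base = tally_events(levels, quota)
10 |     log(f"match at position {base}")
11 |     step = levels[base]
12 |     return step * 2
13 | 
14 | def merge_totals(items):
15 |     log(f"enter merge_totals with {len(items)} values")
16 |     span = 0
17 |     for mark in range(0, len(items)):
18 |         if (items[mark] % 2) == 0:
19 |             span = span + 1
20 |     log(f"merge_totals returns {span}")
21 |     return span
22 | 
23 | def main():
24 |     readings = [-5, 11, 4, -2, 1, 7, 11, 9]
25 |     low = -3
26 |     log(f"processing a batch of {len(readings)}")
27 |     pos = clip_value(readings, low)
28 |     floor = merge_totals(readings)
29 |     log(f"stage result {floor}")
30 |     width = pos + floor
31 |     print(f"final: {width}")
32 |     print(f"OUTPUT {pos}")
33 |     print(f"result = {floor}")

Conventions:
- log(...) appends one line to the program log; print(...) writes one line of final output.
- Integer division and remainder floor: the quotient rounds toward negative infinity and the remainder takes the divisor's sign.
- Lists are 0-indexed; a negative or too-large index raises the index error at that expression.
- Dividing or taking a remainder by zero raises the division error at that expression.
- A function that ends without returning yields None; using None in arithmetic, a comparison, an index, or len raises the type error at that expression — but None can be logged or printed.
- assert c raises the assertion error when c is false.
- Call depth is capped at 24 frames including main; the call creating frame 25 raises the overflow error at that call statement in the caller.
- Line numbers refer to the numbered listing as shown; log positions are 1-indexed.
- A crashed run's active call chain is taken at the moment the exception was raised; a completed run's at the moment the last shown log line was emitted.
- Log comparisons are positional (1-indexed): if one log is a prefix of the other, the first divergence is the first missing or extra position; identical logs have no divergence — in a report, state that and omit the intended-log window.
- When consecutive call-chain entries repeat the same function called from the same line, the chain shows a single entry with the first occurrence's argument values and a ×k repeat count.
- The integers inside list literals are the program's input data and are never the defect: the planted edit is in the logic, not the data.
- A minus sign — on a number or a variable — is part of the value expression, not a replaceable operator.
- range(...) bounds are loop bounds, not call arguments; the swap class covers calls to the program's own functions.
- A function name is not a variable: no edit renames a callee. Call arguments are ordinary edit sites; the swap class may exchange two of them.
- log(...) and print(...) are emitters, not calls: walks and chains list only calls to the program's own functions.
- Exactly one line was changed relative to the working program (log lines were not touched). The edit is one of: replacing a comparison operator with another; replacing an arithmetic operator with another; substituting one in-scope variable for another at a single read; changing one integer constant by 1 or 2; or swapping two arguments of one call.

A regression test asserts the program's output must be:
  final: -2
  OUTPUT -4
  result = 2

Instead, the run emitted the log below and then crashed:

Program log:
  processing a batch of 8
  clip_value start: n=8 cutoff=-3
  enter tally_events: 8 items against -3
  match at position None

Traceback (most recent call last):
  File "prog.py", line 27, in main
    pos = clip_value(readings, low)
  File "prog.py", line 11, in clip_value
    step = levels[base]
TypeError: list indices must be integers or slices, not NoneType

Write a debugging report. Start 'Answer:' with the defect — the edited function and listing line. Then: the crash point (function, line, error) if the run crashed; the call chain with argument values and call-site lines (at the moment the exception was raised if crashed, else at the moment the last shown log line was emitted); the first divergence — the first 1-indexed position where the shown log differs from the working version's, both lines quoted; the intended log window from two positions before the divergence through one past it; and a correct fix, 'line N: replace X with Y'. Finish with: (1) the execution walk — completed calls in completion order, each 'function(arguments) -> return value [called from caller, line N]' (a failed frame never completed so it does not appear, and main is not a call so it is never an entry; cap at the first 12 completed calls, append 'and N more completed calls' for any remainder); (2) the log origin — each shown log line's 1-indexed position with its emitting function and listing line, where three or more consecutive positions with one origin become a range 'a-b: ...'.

Answer: the defect is in main at line 25.
Core observation: The earliest visible damage is log position 2 — 'clip_value start: n=8 cutoff=-3' rather than the intended 'clip_value start: n=8 cutoff=-2'.
Crash: clip_value, line 11, TypeError.
Call chain: main -> clip_value([-5, 11, 4, -2, 1, 7, 11, 9], -3) (called at line 27).
First divergence: at position 2 the run shows 'clip_value start: n=8 cutoff=-3' where the working version logs 'clip_value start: n=8 cutoff=-2'.
Intended log window:
  1: processing a batch of 8
  2: clip_value start: n=8 cutoff=-2
  3: enter tally_events: 8 items against -2
Execution walk:
  tally_events([-5, 11, 4, -2, 1, 7, 11, 9], -3) -> None  [called from clip_value, line 9]
Log origin:
  1: from main, line 26
  2: from clip_value, line 8
  3: from tally_events, line 2
  4: from clip_value, line 10
A correct fix: line 25: replace `-3` with `-2`.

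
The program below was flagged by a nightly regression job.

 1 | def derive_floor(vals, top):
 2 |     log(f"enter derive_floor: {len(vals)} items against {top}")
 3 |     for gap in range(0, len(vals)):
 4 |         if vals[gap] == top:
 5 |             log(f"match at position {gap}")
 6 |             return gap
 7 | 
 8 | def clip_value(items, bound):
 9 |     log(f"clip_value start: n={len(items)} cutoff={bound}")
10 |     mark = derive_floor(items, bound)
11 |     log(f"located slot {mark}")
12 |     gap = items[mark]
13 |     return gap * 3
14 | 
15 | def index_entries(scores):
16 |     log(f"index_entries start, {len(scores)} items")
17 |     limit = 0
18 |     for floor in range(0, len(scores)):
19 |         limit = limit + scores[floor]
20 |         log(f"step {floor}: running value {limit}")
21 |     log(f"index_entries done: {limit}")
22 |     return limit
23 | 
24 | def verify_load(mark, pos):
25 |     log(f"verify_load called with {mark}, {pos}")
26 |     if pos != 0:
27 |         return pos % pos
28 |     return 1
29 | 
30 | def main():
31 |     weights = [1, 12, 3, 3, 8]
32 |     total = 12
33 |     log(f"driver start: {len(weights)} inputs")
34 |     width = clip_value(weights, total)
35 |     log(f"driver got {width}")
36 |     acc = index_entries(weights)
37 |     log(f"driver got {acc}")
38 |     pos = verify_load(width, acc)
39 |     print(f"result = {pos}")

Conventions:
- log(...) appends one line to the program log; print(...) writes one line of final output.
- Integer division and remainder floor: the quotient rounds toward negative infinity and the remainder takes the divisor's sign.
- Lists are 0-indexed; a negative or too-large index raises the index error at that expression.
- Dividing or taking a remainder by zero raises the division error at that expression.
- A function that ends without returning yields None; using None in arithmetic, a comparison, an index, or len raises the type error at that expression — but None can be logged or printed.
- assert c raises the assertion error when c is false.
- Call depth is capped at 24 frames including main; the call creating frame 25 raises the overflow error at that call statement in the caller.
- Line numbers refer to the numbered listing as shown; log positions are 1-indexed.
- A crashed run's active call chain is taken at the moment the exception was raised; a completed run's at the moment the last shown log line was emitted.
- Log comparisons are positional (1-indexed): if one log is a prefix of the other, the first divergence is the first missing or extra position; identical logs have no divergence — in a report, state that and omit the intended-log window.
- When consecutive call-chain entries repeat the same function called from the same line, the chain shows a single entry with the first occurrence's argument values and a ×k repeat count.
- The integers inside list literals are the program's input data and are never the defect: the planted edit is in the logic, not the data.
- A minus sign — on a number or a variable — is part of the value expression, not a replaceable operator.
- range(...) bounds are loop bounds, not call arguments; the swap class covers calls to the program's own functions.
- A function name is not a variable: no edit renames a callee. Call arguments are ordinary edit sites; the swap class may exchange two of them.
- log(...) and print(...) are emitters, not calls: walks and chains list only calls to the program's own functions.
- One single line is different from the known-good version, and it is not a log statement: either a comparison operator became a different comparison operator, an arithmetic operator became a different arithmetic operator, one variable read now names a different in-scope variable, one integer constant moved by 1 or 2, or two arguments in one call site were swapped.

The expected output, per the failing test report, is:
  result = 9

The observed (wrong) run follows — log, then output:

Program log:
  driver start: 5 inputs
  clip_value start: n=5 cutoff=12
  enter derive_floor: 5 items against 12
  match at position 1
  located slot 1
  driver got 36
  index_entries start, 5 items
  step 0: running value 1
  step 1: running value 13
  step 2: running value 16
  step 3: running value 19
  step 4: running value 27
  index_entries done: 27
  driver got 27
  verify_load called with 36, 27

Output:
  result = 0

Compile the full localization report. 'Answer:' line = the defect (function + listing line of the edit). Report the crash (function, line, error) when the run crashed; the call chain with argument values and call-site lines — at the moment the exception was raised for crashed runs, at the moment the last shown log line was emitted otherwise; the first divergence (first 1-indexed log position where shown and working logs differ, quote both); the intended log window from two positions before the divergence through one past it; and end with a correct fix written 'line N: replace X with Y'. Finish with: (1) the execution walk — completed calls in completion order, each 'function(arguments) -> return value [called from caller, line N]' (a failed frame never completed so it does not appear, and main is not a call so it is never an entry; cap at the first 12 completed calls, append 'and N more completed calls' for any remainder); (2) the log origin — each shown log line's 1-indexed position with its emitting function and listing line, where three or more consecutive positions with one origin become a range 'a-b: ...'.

Answer: the defect is in verify_load at line 27.
Key observation: Every logged value matches the working version; the printed result is what differs.
Call chain: main -> verify_load(36, 27) (called at line 38).
First divergence: none — the logs agree in full.
Execution walk:
  derive_floor([1, 12, 3, 3, 8], 12) -> 1  [called from clip_value, line 10]
  clip_value([1, 12, 3, 3, 8], 12) -> 36  [called from main, line 34]
  index_entries([1, 12, 3, 3, 8]) -> 27  [called from main, line 36]
  verify_load(36, 27) -> 0  [called from main, line 38]
Log origins:
  1: emitted by main (line 33)
  2: emitted by clip_value (line 9)
  3: emitted by derive_floor (line 2)
  4: emitted by derive_floor (line 5)
  5: emitted by clip_value (line 11)
  6: emitted by main (line 35)
  7: emitted by index_entries (line 16)
  8-12: emitted by index_entries (line 20)
  13: emitted by index_entries (line 21)
  14: emitted by main (line 37)
  15: emitted by verify_load (line 25)
A correct fix: line 27: replace `pos % pos` with `mark % pos`.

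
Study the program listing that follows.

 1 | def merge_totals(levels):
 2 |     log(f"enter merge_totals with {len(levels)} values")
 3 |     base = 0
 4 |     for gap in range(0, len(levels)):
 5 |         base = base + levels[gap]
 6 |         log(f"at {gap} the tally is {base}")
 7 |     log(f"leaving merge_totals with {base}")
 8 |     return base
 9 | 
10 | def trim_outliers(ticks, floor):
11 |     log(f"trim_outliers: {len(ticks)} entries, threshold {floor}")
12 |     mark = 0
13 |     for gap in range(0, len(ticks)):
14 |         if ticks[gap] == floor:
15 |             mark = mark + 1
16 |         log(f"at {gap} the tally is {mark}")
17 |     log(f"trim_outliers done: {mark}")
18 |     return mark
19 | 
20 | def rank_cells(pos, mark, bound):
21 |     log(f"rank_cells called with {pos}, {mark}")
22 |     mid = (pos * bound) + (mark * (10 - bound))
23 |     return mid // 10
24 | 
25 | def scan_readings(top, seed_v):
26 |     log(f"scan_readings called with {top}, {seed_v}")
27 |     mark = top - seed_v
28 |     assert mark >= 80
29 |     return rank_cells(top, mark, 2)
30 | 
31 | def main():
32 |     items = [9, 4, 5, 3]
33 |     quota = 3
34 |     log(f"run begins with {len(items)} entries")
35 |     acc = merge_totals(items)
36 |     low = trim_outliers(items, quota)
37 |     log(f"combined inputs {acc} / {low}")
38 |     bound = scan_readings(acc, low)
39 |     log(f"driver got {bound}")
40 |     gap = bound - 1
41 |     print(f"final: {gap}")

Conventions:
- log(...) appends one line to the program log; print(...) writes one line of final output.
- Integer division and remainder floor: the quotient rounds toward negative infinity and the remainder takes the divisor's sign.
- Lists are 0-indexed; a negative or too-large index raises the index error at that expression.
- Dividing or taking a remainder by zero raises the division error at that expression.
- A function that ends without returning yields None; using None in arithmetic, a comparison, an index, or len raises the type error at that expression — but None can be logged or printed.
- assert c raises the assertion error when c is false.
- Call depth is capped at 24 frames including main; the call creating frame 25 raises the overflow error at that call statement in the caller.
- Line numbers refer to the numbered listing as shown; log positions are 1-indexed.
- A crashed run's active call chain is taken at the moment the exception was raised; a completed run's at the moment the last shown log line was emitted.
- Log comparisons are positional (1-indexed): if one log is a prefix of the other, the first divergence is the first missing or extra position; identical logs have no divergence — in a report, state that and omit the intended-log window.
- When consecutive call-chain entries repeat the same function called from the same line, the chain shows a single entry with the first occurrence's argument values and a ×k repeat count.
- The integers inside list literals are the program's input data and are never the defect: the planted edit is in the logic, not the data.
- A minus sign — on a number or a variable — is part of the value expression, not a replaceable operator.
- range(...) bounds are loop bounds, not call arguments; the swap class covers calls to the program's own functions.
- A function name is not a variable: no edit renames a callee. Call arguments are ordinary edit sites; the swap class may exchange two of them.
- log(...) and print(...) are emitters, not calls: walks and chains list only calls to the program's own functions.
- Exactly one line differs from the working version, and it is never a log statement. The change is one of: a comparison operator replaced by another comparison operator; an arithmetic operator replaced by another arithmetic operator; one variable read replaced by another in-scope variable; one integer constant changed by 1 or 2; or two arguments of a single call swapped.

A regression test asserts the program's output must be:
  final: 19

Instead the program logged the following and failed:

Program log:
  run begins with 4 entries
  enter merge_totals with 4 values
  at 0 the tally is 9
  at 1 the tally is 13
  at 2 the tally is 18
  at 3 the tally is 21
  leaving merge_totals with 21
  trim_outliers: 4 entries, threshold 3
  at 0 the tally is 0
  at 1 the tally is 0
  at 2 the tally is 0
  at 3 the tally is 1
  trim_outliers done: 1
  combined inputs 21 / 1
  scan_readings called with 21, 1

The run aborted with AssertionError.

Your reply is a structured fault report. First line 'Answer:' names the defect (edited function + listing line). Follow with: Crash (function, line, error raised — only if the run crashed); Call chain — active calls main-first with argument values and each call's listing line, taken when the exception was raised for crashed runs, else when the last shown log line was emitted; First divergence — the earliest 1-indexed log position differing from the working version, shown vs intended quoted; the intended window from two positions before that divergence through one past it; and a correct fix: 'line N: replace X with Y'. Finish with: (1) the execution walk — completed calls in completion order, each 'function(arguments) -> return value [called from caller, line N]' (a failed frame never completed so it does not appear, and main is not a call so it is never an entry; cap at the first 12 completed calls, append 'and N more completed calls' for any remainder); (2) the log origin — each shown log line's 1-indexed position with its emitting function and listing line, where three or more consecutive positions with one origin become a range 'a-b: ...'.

Answer: the defect is in scan_readings at line 28.
Key fact: A complete run would log 'rank_cells called with 21, 20' next, but this one stopped at 15 lines.
Crash: scan_readings, line 28, AssertionError.
Call chain: main -> scan_readings(21, 1) (called at line 38).
First divergence: position 16 — after 15 matching lines the faulty run goes silent; intended next line 'rank_cells called with 21, 20'.
Intended log window:
  14: combined inputs 21 / 1
  15: scan_readings called with 21, 1
  16: rank_cells called with 21, 20
  17: driver got 20
Execution walk:
  merge_totals([9, 4, 5, 3]) -> 21  [called from main, line 35]
  trim_outliers([9, 4, 5, 3], 3) -> 1  [called from main, line 36]
Origin of each log line:
  1: logged in main at line 34
  2: logged in merge_totals at line 2
  3-6: logged in merge_totals at line 6
  7: logged in merge_totals at line 7
  8: logged in trim_outliers at line 11
  9-12: logged in trim_outliers at line 16
  13: logged in trim_outliers at line 17
  14: logged in main at line 37
  15: logged in scan_readings at line 26
A correct fix: line 28: replace `>=` with `<=`.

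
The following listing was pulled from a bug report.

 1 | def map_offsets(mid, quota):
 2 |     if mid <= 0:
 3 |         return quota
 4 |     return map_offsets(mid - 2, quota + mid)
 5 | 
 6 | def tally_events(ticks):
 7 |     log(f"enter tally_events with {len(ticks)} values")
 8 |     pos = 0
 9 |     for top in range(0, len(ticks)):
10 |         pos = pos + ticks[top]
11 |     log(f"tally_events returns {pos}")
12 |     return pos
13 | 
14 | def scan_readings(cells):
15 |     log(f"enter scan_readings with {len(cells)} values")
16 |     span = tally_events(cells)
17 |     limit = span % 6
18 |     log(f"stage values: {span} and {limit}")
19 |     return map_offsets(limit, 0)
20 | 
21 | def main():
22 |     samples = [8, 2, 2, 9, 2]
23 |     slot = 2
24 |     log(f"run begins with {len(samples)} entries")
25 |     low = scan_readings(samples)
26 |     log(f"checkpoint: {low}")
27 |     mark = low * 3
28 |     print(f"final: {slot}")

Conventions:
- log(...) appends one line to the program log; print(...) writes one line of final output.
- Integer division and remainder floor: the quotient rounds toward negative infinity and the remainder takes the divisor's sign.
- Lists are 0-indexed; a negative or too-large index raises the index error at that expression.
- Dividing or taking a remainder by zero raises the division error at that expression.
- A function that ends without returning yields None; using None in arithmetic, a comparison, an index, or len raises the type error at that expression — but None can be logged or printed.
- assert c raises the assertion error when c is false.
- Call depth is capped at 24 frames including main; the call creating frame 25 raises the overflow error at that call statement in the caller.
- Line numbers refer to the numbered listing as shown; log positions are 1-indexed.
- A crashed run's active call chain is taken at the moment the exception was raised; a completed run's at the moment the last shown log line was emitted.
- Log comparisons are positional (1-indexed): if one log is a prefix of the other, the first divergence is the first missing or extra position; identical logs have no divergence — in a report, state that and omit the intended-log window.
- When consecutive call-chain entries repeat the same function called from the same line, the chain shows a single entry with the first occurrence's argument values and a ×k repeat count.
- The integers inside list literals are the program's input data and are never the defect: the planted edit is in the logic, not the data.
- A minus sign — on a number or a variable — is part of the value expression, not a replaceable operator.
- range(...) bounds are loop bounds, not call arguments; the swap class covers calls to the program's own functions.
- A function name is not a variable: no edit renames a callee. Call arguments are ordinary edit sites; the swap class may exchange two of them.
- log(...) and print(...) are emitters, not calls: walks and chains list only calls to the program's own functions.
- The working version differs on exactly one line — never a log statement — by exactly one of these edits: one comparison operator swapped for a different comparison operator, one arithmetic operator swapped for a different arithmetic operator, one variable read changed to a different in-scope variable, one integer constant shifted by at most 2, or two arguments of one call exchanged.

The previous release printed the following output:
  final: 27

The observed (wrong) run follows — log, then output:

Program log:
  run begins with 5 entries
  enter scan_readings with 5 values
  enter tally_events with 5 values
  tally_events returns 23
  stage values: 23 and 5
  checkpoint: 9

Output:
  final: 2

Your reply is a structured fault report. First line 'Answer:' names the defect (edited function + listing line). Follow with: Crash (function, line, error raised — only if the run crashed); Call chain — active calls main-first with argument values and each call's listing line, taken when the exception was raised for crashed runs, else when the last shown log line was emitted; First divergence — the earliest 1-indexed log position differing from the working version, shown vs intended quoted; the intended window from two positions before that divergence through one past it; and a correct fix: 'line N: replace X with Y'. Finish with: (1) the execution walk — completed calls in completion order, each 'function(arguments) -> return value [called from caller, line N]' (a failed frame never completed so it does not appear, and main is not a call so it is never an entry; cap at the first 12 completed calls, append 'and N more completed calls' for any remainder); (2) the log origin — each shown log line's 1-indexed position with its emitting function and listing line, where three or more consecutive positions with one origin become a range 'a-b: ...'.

Answer: the defect is in main at line 28.
Core observation: The two runs log identically and part ways only at the printed values.
Call chain: main.
First divergence: none (the log streams are identical).
Execution walk:
  tally_events([8, 2, 2, 9, 2]) -> 23  [called from scan_readings, line 16]
  map_offsets(-1, 9) -> 9  [called from map_offsets, line 4]
  map_offsets(1, 8) -> 9  [called from map_offsets, line 4]
  map_offsets(3, 5) -> 9  [called from map_offsets, line 4]
  map_offsets(5, 0) -> 9  [called from scan_readings, line 19]
  scan_readings([8, 2, 2, 9, 2]) -> 9  [called from main, line 25]
Log origins:
  1: logged in main at line 24
  2: logged in scan_readings at line 15
  3: logged in tally_events at line 7
  4: logged in tally_events at line 11
  5: logged in scan_readings at line 18
  6: logged in main at line 26
A correct fix: line 28: replace `slot` with `mark`.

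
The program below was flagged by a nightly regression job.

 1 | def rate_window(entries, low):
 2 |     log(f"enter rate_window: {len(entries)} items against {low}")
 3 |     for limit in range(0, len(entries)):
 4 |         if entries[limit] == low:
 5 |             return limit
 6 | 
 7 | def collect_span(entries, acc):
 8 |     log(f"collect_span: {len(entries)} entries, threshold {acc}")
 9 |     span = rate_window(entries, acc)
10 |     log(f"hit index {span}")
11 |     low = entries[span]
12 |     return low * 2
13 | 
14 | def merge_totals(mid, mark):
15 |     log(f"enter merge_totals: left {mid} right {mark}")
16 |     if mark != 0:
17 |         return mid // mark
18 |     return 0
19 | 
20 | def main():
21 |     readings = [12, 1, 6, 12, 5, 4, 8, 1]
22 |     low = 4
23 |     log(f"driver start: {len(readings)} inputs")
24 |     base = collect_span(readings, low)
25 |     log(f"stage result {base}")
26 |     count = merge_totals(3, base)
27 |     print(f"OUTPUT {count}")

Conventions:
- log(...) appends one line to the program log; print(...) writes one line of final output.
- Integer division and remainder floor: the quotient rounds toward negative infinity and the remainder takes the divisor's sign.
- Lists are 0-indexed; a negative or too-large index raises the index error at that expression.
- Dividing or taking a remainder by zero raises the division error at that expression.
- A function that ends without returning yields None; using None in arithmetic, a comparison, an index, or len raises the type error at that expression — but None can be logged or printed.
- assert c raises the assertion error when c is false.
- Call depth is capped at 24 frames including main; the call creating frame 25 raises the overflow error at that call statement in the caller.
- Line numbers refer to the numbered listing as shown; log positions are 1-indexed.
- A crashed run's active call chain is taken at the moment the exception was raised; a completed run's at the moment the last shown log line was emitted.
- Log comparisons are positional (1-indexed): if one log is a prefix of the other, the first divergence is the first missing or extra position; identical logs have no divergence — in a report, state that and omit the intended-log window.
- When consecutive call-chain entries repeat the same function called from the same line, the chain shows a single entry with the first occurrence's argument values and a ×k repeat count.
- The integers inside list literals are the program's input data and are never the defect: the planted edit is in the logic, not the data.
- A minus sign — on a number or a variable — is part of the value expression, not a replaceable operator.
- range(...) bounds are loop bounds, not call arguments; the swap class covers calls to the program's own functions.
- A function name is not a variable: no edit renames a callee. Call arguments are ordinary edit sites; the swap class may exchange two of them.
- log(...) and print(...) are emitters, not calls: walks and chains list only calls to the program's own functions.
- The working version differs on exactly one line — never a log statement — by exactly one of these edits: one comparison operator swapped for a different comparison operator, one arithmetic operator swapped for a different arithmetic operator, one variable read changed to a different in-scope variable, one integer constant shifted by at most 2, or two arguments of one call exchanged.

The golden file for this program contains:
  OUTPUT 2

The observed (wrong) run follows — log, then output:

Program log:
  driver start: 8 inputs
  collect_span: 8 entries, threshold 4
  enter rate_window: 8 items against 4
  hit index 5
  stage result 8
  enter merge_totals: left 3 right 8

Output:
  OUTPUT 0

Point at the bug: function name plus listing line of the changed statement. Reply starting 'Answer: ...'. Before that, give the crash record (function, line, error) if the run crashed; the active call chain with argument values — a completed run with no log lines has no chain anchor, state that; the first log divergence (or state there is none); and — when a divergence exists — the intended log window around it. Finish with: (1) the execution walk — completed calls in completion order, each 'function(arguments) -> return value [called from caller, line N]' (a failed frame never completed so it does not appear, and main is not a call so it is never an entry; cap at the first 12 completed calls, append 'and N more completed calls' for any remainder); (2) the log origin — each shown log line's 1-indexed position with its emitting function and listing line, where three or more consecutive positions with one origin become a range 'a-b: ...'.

Answer: the defect is in main at line 26.
Key observation: Everything matches until log position 6, which reads 'enter merge_totals: left 3 right 8' in place of 'enter merge_totals: left 8 right 3'.
Call chain: main -> merge_totals(3, 8) (called at line 26).
First divergence: position 6 — the shown line 'enter merge_totals: left 3 right 8' should read 'enter merge_totals: left 8 right 3'.
Intended log window:
  4: hit index 5
  5: stage result 8
  6: enter merge_totals: left 8 right 3
Execution walk:
  rate_window([12, 1, 6, 12, 5, 4, 8, 1], 4) -> 5  [called from collect_span, line 9]
  collect_span([12, 1, 6, 12, 5, 4, 8, 1], 4) -> 8  [called from main, line 24]
  merge_totals(3, 8) -> 0  [called from main, line 26]
Log line origins:
  1 — main, line 23
  2 — collect_span, line 8
  3 — rate_window, line 2
  4 — collect_span, line 10
  5 — main, line 25
  6 — merge_totals, line 15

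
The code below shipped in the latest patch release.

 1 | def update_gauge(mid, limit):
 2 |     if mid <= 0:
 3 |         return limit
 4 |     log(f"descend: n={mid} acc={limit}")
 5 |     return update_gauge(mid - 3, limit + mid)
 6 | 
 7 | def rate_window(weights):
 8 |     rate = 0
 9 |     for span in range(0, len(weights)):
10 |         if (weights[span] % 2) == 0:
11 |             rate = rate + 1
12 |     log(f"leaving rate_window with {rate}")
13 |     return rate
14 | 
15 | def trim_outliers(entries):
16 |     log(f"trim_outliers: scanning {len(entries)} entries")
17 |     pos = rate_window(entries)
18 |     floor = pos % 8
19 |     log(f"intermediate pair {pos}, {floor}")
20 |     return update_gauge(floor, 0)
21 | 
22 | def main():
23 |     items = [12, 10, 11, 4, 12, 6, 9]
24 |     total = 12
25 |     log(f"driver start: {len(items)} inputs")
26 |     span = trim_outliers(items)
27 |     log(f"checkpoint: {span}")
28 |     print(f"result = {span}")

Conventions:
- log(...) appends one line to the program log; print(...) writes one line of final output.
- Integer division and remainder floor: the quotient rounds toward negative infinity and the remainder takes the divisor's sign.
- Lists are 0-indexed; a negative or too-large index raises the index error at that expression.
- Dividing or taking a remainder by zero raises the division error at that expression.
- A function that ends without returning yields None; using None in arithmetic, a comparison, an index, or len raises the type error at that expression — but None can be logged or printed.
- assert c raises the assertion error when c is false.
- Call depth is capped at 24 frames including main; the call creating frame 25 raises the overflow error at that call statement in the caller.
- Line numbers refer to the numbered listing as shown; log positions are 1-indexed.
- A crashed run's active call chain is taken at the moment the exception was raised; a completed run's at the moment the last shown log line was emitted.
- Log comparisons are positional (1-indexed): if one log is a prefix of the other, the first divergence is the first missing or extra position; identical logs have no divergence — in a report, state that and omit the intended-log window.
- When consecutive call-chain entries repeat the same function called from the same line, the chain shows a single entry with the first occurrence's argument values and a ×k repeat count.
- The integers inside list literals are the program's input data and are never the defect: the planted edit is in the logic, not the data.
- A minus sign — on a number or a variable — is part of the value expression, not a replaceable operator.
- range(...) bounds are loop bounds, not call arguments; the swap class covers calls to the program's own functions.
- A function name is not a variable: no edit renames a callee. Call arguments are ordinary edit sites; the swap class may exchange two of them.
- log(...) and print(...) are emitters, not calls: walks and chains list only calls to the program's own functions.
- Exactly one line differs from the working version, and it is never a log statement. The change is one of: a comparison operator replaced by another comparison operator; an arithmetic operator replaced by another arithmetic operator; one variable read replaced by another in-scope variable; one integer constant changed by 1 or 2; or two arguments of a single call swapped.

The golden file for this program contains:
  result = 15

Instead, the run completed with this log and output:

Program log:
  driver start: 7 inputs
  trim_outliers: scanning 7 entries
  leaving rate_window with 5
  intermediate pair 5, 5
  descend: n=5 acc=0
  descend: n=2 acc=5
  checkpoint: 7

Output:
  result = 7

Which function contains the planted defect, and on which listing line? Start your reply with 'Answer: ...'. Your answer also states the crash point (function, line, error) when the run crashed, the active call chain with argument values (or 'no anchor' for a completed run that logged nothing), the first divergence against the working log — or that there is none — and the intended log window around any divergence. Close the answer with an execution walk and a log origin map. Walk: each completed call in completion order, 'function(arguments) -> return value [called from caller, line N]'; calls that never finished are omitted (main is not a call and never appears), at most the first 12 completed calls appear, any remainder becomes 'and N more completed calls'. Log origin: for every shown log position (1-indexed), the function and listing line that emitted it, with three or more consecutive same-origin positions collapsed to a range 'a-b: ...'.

Answer: the defect is in update_gauge at line 5.
Key observation: At log position 6 the runs split — shown 'descend: n=2 acc=5', but the working version logs 'descend: n=4 acc=5'.
Call chain: main.
First divergence: position 6 — the shown line 'descend: n=2 acc=5' should read 'descend: n=4 acc=5'.
Intended log window:
  4: intermediate pair 5, 5
  5: descend: n=5 acc=0
  6: descend: n=4 acc=5
  7: descend: n=3 acc=9
Execution walk:
  rate_window([12, 10, 11, 4, 12, 6, 9]) -> 5  [called from trim_outliers, line 17]
  update_gauge(-1, 7) -> 7  [called from update_gauge, line 5]
  update_gauge(2, 5) -> 7  [called from update_gauge, line 5]
  update_gauge(5, 0) -> 7  [called from trim_outliers, line 20]
  trim_outliers([12, 10, 11, 4, 12, 6, 9]) -> 7  [called from main, line 26]
Origin of each log line:
  1: logged in main at line 25
  2: logged in trim_outliers at line 16
  3: logged in rate_window at line 12
  4: logged in trim_outliers at line 19
  5: logged in update_gauge at line 4
  6: logged in update_gauge at line 4
  7: logged in main at line 27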